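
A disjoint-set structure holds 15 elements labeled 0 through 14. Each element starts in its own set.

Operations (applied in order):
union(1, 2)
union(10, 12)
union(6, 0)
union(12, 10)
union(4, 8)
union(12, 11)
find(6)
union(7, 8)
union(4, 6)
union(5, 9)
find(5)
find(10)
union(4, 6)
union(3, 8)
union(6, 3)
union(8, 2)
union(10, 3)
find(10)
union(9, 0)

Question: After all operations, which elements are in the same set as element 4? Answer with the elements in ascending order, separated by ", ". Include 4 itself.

Answer: 0, 1, 2, 3, 4, 5, 6, 7, 8, 9, 10, 11, 12

Derivation:
Step 1: union(1, 2) -> merged; set of 1 now {1, 2}
Step 2: union(10, 12) -> merged; set of 10 now {10, 12}
Step 3: union(6, 0) -> merged; set of 6 now {0, 6}
Step 4: union(12, 10) -> already same set; set of 12 now {10, 12}
Step 5: union(4, 8) -> merged; set of 4 now {4, 8}
Step 6: union(12, 11) -> merged; set of 12 now {10, 11, 12}
Step 7: find(6) -> no change; set of 6 is {0, 6}
Step 8: union(7, 8) -> merged; set of 7 now {4, 7, 8}
Step 9: union(4, 6) -> merged; set of 4 now {0, 4, 6, 7, 8}
Step 10: union(5, 9) -> merged; set of 5 now {5, 9}
Step 11: find(5) -> no change; set of 5 is {5, 9}
Step 12: find(10) -> no change; set of 10 is {10, 11, 12}
Step 13: union(4, 6) -> already same set; set of 4 now {0, 4, 6, 7, 8}
Step 14: union(3, 8) -> merged; set of 3 now {0, 3, 4, 6, 7, 8}
Step 15: union(6, 3) -> already same set; set of 6 now {0, 3, 4, 6, 7, 8}
Step 16: union(8, 2) -> merged; set of 8 now {0, 1, 2, 3, 4, 6, 7, 8}
Step 17: union(10, 3) -> merged; set of 10 now {0, 1, 2, 3, 4, 6, 7, 8, 10, 11, 12}
Step 18: find(10) -> no change; set of 10 is {0, 1, 2, 3, 4, 6, 7, 8, 10, 11, 12}
Step 19: union(9, 0) -> merged; set of 9 now {0, 1, 2, 3, 4, 5, 6, 7, 8, 9, 10, 11, 12}
Component of 4: {0, 1, 2, 3, 4, 5, 6, 7, 8, 9, 10, 11, 12}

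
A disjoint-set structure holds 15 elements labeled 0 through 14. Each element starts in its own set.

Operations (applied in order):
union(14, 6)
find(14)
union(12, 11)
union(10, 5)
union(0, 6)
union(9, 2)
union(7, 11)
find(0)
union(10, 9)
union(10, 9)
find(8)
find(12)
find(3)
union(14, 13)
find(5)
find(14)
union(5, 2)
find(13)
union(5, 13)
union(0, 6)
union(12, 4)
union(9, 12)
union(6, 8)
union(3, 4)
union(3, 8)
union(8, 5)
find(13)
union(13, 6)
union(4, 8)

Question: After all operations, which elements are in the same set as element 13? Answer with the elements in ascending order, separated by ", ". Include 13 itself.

Step 1: union(14, 6) -> merged; set of 14 now {6, 14}
Step 2: find(14) -> no change; set of 14 is {6, 14}
Step 3: union(12, 11) -> merged; set of 12 now {11, 12}
Step 4: union(10, 5) -> merged; set of 10 now {5, 10}
Step 5: union(0, 6) -> merged; set of 0 now {0, 6, 14}
Step 6: union(9, 2) -> merged; set of 9 now {2, 9}
Step 7: union(7, 11) -> merged; set of 7 now {7, 11, 12}
Step 8: find(0) -> no change; set of 0 is {0, 6, 14}
Step 9: union(10, 9) -> merged; set of 10 now {2, 5, 9, 10}
Step 10: union(10, 9) -> already same set; set of 10 now {2, 5, 9, 10}
Step 11: find(8) -> no change; set of 8 is {8}
Step 12: find(12) -> no change; set of 12 is {7, 11, 12}
Step 13: find(3) -> no change; set of 3 is {3}
Step 14: union(14, 13) -> merged; set of 14 now {0, 6, 13, 14}
Step 15: find(5) -> no change; set of 5 is {2, 5, 9, 10}
Step 16: find(14) -> no change; set of 14 is {0, 6, 13, 14}
Step 17: union(5, 2) -> already same set; set of 5 now {2, 5, 9, 10}
Step 18: find(13) -> no change; set of 13 is {0, 6, 13, 14}
Step 19: union(5, 13) -> merged; set of 5 now {0, 2, 5, 6, 9, 10, 13, 14}
Step 20: union(0, 6) -> already same set; set of 0 now {0, 2, 5, 6, 9, 10, 13, 14}
Step 21: union(12, 4) -> merged; set of 12 now {4, 7, 11, 12}
Step 22: union(9, 12) -> merged; set of 9 now {0, 2, 4, 5, 6, 7, 9, 10, 11, 12, 13, 14}
Step 23: union(6, 8) -> merged; set of 6 now {0, 2, 4, 5, 6, 7, 8, 9, 10, 11, 12, 13, 14}
Step 24: union(3, 4) -> merged; set of 3 now {0, 2, 3, 4, 5, 6, 7, 8, 9, 10, 11, 12, 13, 14}
Step 25: union(3, 8) -> already same set; set of 3 now {0, 2, 3, 4, 5, 6, 7, 8, 9, 10, 11, 12, 13, 14}
Step 26: union(8, 5) -> already same set; set of 8 now {0, 2, 3, 4, 5, 6, 7, 8, 9, 10, 11, 12, 13, 14}
Step 27: find(13) -> no change; set of 13 is {0, 2, 3, 4, 5, 6, 7, 8, 9, 10, 11, 12, 13, 14}
Step 28: union(13, 6) -> already same set; set of 13 now {0, 2, 3, 4, 5, 6, 7, 8, 9, 10, 11, 12, 13, 14}
Step 29: union(4, 8) -> already same set; set of 4 now {0, 2, 3, 4, 5, 6, 7, 8, 9, 10, 11, 12, 13, 14}
Component of 13: {0, 2, 3, 4, 5, 6, 7, 8, 9, 10, 11, 12, 13, 14}

Answer: 0, 2, 3, 4, 5, 6, 7, 8, 9, 10, 11, 12, 13, 14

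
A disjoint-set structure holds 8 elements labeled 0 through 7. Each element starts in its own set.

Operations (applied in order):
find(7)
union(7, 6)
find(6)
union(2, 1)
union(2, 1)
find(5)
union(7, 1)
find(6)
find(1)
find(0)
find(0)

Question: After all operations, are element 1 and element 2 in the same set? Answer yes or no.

Answer: yes

Derivation:
Step 1: find(7) -> no change; set of 7 is {7}
Step 2: union(7, 6) -> merged; set of 7 now {6, 7}
Step 3: find(6) -> no change; set of 6 is {6, 7}
Step 4: union(2, 1) -> merged; set of 2 now {1, 2}
Step 5: union(2, 1) -> already same set; set of 2 now {1, 2}
Step 6: find(5) -> no change; set of 5 is {5}
Step 7: union(7, 1) -> merged; set of 7 now {1, 2, 6, 7}
Step 8: find(6) -> no change; set of 6 is {1, 2, 6, 7}
Step 9: find(1) -> no change; set of 1 is {1, 2, 6, 7}
Step 10: find(0) -> no change; set of 0 is {0}
Step 11: find(0) -> no change; set of 0 is {0}
Set of 1: {1, 2, 6, 7}; 2 is a member.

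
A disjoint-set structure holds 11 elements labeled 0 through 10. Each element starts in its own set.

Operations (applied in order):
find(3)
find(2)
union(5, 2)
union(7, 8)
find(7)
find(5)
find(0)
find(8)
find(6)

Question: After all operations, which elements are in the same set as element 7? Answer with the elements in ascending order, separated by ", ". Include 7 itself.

Answer: 7, 8

Derivation:
Step 1: find(3) -> no change; set of 3 is {3}
Step 2: find(2) -> no change; set of 2 is {2}
Step 3: union(5, 2) -> merged; set of 5 now {2, 5}
Step 4: union(7, 8) -> merged; set of 7 now {7, 8}
Step 5: find(7) -> no change; set of 7 is {7, 8}
Step 6: find(5) -> no change; set of 5 is {2, 5}
Step 7: find(0) -> no change; set of 0 is {0}
Step 8: find(8) -> no change; set of 8 is {7, 8}
Step 9: find(6) -> no change; set of 6 is {6}
Component of 7: {7, 8}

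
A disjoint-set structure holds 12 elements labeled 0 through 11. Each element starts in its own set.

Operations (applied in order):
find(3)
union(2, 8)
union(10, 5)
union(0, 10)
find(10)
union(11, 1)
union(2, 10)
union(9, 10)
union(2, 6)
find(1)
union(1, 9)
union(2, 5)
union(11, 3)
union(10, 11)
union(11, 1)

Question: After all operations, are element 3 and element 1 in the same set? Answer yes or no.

Step 1: find(3) -> no change; set of 3 is {3}
Step 2: union(2, 8) -> merged; set of 2 now {2, 8}
Step 3: union(10, 5) -> merged; set of 10 now {5, 10}
Step 4: union(0, 10) -> merged; set of 0 now {0, 5, 10}
Step 5: find(10) -> no change; set of 10 is {0, 5, 10}
Step 6: union(11, 1) -> merged; set of 11 now {1, 11}
Step 7: union(2, 10) -> merged; set of 2 now {0, 2, 5, 8, 10}
Step 8: union(9, 10) -> merged; set of 9 now {0, 2, 5, 8, 9, 10}
Step 9: union(2, 6) -> merged; set of 2 now {0, 2, 5, 6, 8, 9, 10}
Step 10: find(1) -> no change; set of 1 is {1, 11}
Step 11: union(1, 9) -> merged; set of 1 now {0, 1, 2, 5, 6, 8, 9, 10, 11}
Step 12: union(2, 5) -> already same set; set of 2 now {0, 1, 2, 5, 6, 8, 9, 10, 11}
Step 13: union(11, 3) -> merged; set of 11 now {0, 1, 2, 3, 5, 6, 8, 9, 10, 11}
Step 14: union(10, 11) -> already same set; set of 10 now {0, 1, 2, 3, 5, 6, 8, 9, 10, 11}
Step 15: union(11, 1) -> already same set; set of 11 now {0, 1, 2, 3, 5, 6, 8, 9, 10, 11}
Set of 3: {0, 1, 2, 3, 5, 6, 8, 9, 10, 11}; 1 is a member.

Answer: yes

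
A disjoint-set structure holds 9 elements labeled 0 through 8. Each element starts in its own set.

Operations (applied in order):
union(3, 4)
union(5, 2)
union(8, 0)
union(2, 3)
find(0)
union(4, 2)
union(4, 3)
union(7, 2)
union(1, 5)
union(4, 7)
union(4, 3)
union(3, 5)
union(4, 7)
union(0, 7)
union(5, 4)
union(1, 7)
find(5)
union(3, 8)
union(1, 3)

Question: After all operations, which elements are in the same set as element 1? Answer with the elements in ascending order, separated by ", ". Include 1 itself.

Answer: 0, 1, 2, 3, 4, 5, 7, 8

Derivation:
Step 1: union(3, 4) -> merged; set of 3 now {3, 4}
Step 2: union(5, 2) -> merged; set of 5 now {2, 5}
Step 3: union(8, 0) -> merged; set of 8 now {0, 8}
Step 4: union(2, 3) -> merged; set of 2 now {2, 3, 4, 5}
Step 5: find(0) -> no change; set of 0 is {0, 8}
Step 6: union(4, 2) -> already same set; set of 4 now {2, 3, 4, 5}
Step 7: union(4, 3) -> already same set; set of 4 now {2, 3, 4, 5}
Step 8: union(7, 2) -> merged; set of 7 now {2, 3, 4, 5, 7}
Step 9: union(1, 5) -> merged; set of 1 now {1, 2, 3, 4, 5, 7}
Step 10: union(4, 7) -> already same set; set of 4 now {1, 2, 3, 4, 5, 7}
Step 11: union(4, 3) -> already same set; set of 4 now {1, 2, 3, 4, 5, 7}
Step 12: union(3, 5) -> already same set; set of 3 now {1, 2, 3, 4, 5, 7}
Step 13: union(4, 7) -> already same set; set of 4 now {1, 2, 3, 4, 5, 7}
Step 14: union(0, 7) -> merged; set of 0 now {0, 1, 2, 3, 4, 5, 7, 8}
Step 15: union(5, 4) -> already same set; set of 5 now {0, 1, 2, 3, 4, 5, 7, 8}
Step 16: union(1, 7) -> already same set; set of 1 now {0, 1, 2, 3, 4, 5, 7, 8}
Step 17: find(5) -> no change; set of 5 is {0, 1, 2, 3, 4, 5, 7, 8}
Step 18: union(3, 8) -> already same set; set of 3 now {0, 1, 2, 3, 4, 5, 7, 8}
Step 19: union(1, 3) -> already same set; set of 1 now {0, 1, 2, 3, 4, 5, 7, 8}
Component of 1: {0, 1, 2, 3, 4, 5, 7, 8}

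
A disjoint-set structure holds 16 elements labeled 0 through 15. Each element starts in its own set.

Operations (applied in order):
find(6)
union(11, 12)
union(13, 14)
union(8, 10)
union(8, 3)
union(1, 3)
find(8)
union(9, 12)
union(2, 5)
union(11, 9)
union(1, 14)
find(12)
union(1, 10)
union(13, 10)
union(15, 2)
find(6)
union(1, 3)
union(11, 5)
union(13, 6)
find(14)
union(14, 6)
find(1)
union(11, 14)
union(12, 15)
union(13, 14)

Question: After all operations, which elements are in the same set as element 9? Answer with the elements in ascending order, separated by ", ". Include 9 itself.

Step 1: find(6) -> no change; set of 6 is {6}
Step 2: union(11, 12) -> merged; set of 11 now {11, 12}
Step 3: union(13, 14) -> merged; set of 13 now {13, 14}
Step 4: union(8, 10) -> merged; set of 8 now {8, 10}
Step 5: union(8, 3) -> merged; set of 8 now {3, 8, 10}
Step 6: union(1, 3) -> merged; set of 1 now {1, 3, 8, 10}
Step 7: find(8) -> no change; set of 8 is {1, 3, 8, 10}
Step 8: union(9, 12) -> merged; set of 9 now {9, 11, 12}
Step 9: union(2, 5) -> merged; set of 2 now {2, 5}
Step 10: union(11, 9) -> already same set; set of 11 now {9, 11, 12}
Step 11: union(1, 14) -> merged; set of 1 now {1, 3, 8, 10, 13, 14}
Step 12: find(12) -> no change; set of 12 is {9, 11, 12}
Step 13: union(1, 10) -> already same set; set of 1 now {1, 3, 8, 10, 13, 14}
Step 14: union(13, 10) -> already same set; set of 13 now {1, 3, 8, 10, 13, 14}
Step 15: union(15, 2) -> merged; set of 15 now {2, 5, 15}
Step 16: find(6) -> no change; set of 6 is {6}
Step 17: union(1, 3) -> already same set; set of 1 now {1, 3, 8, 10, 13, 14}
Step 18: union(11, 5) -> merged; set of 11 now {2, 5, 9, 11, 12, 15}
Step 19: union(13, 6) -> merged; set of 13 now {1, 3, 6, 8, 10, 13, 14}
Step 20: find(14) -> no change; set of 14 is {1, 3, 6, 8, 10, 13, 14}
Step 21: union(14, 6) -> already same set; set of 14 now {1, 3, 6, 8, 10, 13, 14}
Step 22: find(1) -> no change; set of 1 is {1, 3, 6, 8, 10, 13, 14}
Step 23: union(11, 14) -> merged; set of 11 now {1, 2, 3, 5, 6, 8, 9, 10, 11, 12, 13, 14, 15}
Step 24: union(12, 15) -> already same set; set of 12 now {1, 2, 3, 5, 6, 8, 9, 10, 11, 12, 13, 14, 15}
Step 25: union(13, 14) -> already same set; set of 13 now {1, 2, 3, 5, 6, 8, 9, 10, 11, 12, 13, 14, 15}
Component of 9: {1, 2, 3, 5, 6, 8, 9, 10, 11, 12, 13, 14, 15}

Answer: 1, 2, 3, 5, 6, 8, 9, 10, 11, 12, 13, 14, 15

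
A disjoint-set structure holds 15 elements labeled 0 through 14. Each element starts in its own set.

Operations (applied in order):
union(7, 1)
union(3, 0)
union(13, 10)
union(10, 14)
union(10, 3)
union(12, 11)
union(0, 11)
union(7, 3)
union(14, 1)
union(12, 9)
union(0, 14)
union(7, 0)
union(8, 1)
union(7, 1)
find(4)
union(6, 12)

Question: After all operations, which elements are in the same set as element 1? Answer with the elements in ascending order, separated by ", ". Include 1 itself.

Step 1: union(7, 1) -> merged; set of 7 now {1, 7}
Step 2: union(3, 0) -> merged; set of 3 now {0, 3}
Step 3: union(13, 10) -> merged; set of 13 now {10, 13}
Step 4: union(10, 14) -> merged; set of 10 now {10, 13, 14}
Step 5: union(10, 3) -> merged; set of 10 now {0, 3, 10, 13, 14}
Step 6: union(12, 11) -> merged; set of 12 now {11, 12}
Step 7: union(0, 11) -> merged; set of 0 now {0, 3, 10, 11, 12, 13, 14}
Step 8: union(7, 3) -> merged; set of 7 now {0, 1, 3, 7, 10, 11, 12, 13, 14}
Step 9: union(14, 1) -> already same set; set of 14 now {0, 1, 3, 7, 10, 11, 12, 13, 14}
Step 10: union(12, 9) -> merged; set of 12 now {0, 1, 3, 7, 9, 10, 11, 12, 13, 14}
Step 11: union(0, 14) -> already same set; set of 0 now {0, 1, 3, 7, 9, 10, 11, 12, 13, 14}
Step 12: union(7, 0) -> already same set; set of 7 now {0, 1, 3, 7, 9, 10, 11, 12, 13, 14}
Step 13: union(8, 1) -> merged; set of 8 now {0, 1, 3, 7, 8, 9, 10, 11, 12, 13, 14}
Step 14: union(7, 1) -> already same set; set of 7 now {0, 1, 3, 7, 8, 9, 10, 11, 12, 13, 14}
Step 15: find(4) -> no change; set of 4 is {4}
Step 16: union(6, 12) -> merged; set of 6 now {0, 1, 3, 6, 7, 8, 9, 10, 11, 12, 13, 14}
Component of 1: {0, 1, 3, 6, 7, 8, 9, 10, 11, 12, 13, 14}

Answer: 0, 1, 3, 6, 7, 8, 9, 10, 11, 12, 13, 14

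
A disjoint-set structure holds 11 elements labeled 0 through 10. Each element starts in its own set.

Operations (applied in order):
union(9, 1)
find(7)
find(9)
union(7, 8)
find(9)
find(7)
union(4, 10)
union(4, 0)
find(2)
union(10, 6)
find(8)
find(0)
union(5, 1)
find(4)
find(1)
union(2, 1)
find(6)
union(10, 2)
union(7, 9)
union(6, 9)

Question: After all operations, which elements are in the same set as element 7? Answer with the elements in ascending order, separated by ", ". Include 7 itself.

Step 1: union(9, 1) -> merged; set of 9 now {1, 9}
Step 2: find(7) -> no change; set of 7 is {7}
Step 3: find(9) -> no change; set of 9 is {1, 9}
Step 4: union(7, 8) -> merged; set of 7 now {7, 8}
Step 5: find(9) -> no change; set of 9 is {1, 9}
Step 6: find(7) -> no change; set of 7 is {7, 8}
Step 7: union(4, 10) -> merged; set of 4 now {4, 10}
Step 8: union(4, 0) -> merged; set of 4 now {0, 4, 10}
Step 9: find(2) -> no change; set of 2 is {2}
Step 10: union(10, 6) -> merged; set of 10 now {0, 4, 6, 10}
Step 11: find(8) -> no change; set of 8 is {7, 8}
Step 12: find(0) -> no change; set of 0 is {0, 4, 6, 10}
Step 13: union(5, 1) -> merged; set of 5 now {1, 5, 9}
Step 14: find(4) -> no change; set of 4 is {0, 4, 6, 10}
Step 15: find(1) -> no change; set of 1 is {1, 5, 9}
Step 16: union(2, 1) -> merged; set of 2 now {1, 2, 5, 9}
Step 17: find(6) -> no change; set of 6 is {0, 4, 6, 10}
Step 18: union(10, 2) -> merged; set of 10 now {0, 1, 2, 4, 5, 6, 9, 10}
Step 19: union(7, 9) -> merged; set of 7 now {0, 1, 2, 4, 5, 6, 7, 8, 9, 10}
Step 20: union(6, 9) -> already same set; set of 6 now {0, 1, 2, 4, 5, 6, 7, 8, 9, 10}
Component of 7: {0, 1, 2, 4, 5, 6, 7, 8, 9, 10}

Answer: 0, 1, 2, 4, 5, 6, 7, 8, 9, 10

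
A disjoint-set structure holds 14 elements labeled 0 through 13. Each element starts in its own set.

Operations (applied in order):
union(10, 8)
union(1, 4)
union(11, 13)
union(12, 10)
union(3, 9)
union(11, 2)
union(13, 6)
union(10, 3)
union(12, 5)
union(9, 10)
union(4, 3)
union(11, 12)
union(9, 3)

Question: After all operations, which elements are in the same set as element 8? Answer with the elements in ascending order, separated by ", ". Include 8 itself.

Step 1: union(10, 8) -> merged; set of 10 now {8, 10}
Step 2: union(1, 4) -> merged; set of 1 now {1, 4}
Step 3: union(11, 13) -> merged; set of 11 now {11, 13}
Step 4: union(12, 10) -> merged; set of 12 now {8, 10, 12}
Step 5: union(3, 9) -> merged; set of 3 now {3, 9}
Step 6: union(11, 2) -> merged; set of 11 now {2, 11, 13}
Step 7: union(13, 6) -> merged; set of 13 now {2, 6, 11, 13}
Step 8: union(10, 3) -> merged; set of 10 now {3, 8, 9, 10, 12}
Step 9: union(12, 5) -> merged; set of 12 now {3, 5, 8, 9, 10, 12}
Step 10: union(9, 10) -> already same set; set of 9 now {3, 5, 8, 9, 10, 12}
Step 11: union(4, 3) -> merged; set of 4 now {1, 3, 4, 5, 8, 9, 10, 12}
Step 12: union(11, 12) -> merged; set of 11 now {1, 2, 3, 4, 5, 6, 8, 9, 10, 11, 12, 13}
Step 13: union(9, 3) -> already same set; set of 9 now {1, 2, 3, 4, 5, 6, 8, 9, 10, 11, 12, 13}
Component of 8: {1, 2, 3, 4, 5, 6, 8, 9, 10, 11, 12, 13}

Answer: 1, 2, 3, 4, 5, 6, 8, 9, 10, 11, 12, 13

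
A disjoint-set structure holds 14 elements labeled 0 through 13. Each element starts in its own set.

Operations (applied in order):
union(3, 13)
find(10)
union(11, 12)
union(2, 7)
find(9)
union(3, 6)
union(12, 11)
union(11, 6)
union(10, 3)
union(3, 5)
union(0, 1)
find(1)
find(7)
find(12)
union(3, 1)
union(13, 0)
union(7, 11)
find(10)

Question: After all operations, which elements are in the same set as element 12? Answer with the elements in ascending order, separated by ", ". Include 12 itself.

Step 1: union(3, 13) -> merged; set of 3 now {3, 13}
Step 2: find(10) -> no change; set of 10 is {10}
Step 3: union(11, 12) -> merged; set of 11 now {11, 12}
Step 4: union(2, 7) -> merged; set of 2 now {2, 7}
Step 5: find(9) -> no change; set of 9 is {9}
Step 6: union(3, 6) -> merged; set of 3 now {3, 6, 13}
Step 7: union(12, 11) -> already same set; set of 12 now {11, 12}
Step 8: union(11, 6) -> merged; set of 11 now {3, 6, 11, 12, 13}
Step 9: union(10, 3) -> merged; set of 10 now {3, 6, 10, 11, 12, 13}
Step 10: union(3, 5) -> merged; set of 3 now {3, 5, 6, 10, 11, 12, 13}
Step 11: union(0, 1) -> merged; set of 0 now {0, 1}
Step 12: find(1) -> no change; set of 1 is {0, 1}
Step 13: find(7) -> no change; set of 7 is {2, 7}
Step 14: find(12) -> no change; set of 12 is {3, 5, 6, 10, 11, 12, 13}
Step 15: union(3, 1) -> merged; set of 3 now {0, 1, 3, 5, 6, 10, 11, 12, 13}
Step 16: union(13, 0) -> already same set; set of 13 now {0, 1, 3, 5, 6, 10, 11, 12, 13}
Step 17: union(7, 11) -> merged; set of 7 now {0, 1, 2, 3, 5, 6, 7, 10, 11, 12, 13}
Step 18: find(10) -> no change; set of 10 is {0, 1, 2, 3, 5, 6, 7, 10, 11, 12, 13}
Component of 12: {0, 1, 2, 3, 5, 6, 7, 10, 11, 12, 13}

Answer: 0, 1, 2, 3, 5, 6, 7, 10, 11, 12, 13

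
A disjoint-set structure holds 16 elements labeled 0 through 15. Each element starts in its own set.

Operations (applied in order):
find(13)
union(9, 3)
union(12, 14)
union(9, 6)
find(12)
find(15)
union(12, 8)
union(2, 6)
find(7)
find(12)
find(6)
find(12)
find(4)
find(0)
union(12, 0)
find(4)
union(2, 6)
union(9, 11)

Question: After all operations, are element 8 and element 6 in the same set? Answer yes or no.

Answer: no

Derivation:
Step 1: find(13) -> no change; set of 13 is {13}
Step 2: union(9, 3) -> merged; set of 9 now {3, 9}
Step 3: union(12, 14) -> merged; set of 12 now {12, 14}
Step 4: union(9, 6) -> merged; set of 9 now {3, 6, 9}
Step 5: find(12) -> no change; set of 12 is {12, 14}
Step 6: find(15) -> no change; set of 15 is {15}
Step 7: union(12, 8) -> merged; set of 12 now {8, 12, 14}
Step 8: union(2, 6) -> merged; set of 2 now {2, 3, 6, 9}
Step 9: find(7) -> no change; set of 7 is {7}
Step 10: find(12) -> no change; set of 12 is {8, 12, 14}
Step 11: find(6) -> no change; set of 6 is {2, 3, 6, 9}
Step 12: find(12) -> no change; set of 12 is {8, 12, 14}
Step 13: find(4) -> no change; set of 4 is {4}
Step 14: find(0) -> no change; set of 0 is {0}
Step 15: union(12, 0) -> merged; set of 12 now {0, 8, 12, 14}
Step 16: find(4) -> no change; set of 4 is {4}
Step 17: union(2, 6) -> already same set; set of 2 now {2, 3, 6, 9}
Step 18: union(9, 11) -> merged; set of 9 now {2, 3, 6, 9, 11}
Set of 8: {0, 8, 12, 14}; 6 is not a member.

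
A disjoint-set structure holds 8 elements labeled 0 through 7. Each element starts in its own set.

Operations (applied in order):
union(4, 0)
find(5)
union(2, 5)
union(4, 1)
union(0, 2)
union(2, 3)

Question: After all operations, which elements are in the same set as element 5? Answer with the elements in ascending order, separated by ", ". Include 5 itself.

Answer: 0, 1, 2, 3, 4, 5

Derivation:
Step 1: union(4, 0) -> merged; set of 4 now {0, 4}
Step 2: find(5) -> no change; set of 5 is {5}
Step 3: union(2, 5) -> merged; set of 2 now {2, 5}
Step 4: union(4, 1) -> merged; set of 4 now {0, 1, 4}
Step 5: union(0, 2) -> merged; set of 0 now {0, 1, 2, 4, 5}
Step 6: union(2, 3) -> merged; set of 2 now {0, 1, 2, 3, 4, 5}
Component of 5: {0, 1, 2, 3, 4, 5}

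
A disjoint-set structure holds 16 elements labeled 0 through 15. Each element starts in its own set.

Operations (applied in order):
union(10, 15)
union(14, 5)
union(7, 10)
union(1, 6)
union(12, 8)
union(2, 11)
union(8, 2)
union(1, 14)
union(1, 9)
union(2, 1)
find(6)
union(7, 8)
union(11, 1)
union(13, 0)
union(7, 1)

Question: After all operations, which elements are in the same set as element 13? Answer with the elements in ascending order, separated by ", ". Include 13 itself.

Answer: 0, 13

Derivation:
Step 1: union(10, 15) -> merged; set of 10 now {10, 15}
Step 2: union(14, 5) -> merged; set of 14 now {5, 14}
Step 3: union(7, 10) -> merged; set of 7 now {7, 10, 15}
Step 4: union(1, 6) -> merged; set of 1 now {1, 6}
Step 5: union(12, 8) -> merged; set of 12 now {8, 12}
Step 6: union(2, 11) -> merged; set of 2 now {2, 11}
Step 7: union(8, 2) -> merged; set of 8 now {2, 8, 11, 12}
Step 8: union(1, 14) -> merged; set of 1 now {1, 5, 6, 14}
Step 9: union(1, 9) -> merged; set of 1 now {1, 5, 6, 9, 14}
Step 10: union(2, 1) -> merged; set of 2 now {1, 2, 5, 6, 8, 9, 11, 12, 14}
Step 11: find(6) -> no change; set of 6 is {1, 2, 5, 6, 8, 9, 11, 12, 14}
Step 12: union(7, 8) -> merged; set of 7 now {1, 2, 5, 6, 7, 8, 9, 10, 11, 12, 14, 15}
Step 13: union(11, 1) -> already same set; set of 11 now {1, 2, 5, 6, 7, 8, 9, 10, 11, 12, 14, 15}
Step 14: union(13, 0) -> merged; set of 13 now {0, 13}
Step 15: union(7, 1) -> already same set; set of 7 now {1, 2, 5, 6, 7, 8, 9, 10, 11, 12, 14, 15}
Component of 13: {0, 13}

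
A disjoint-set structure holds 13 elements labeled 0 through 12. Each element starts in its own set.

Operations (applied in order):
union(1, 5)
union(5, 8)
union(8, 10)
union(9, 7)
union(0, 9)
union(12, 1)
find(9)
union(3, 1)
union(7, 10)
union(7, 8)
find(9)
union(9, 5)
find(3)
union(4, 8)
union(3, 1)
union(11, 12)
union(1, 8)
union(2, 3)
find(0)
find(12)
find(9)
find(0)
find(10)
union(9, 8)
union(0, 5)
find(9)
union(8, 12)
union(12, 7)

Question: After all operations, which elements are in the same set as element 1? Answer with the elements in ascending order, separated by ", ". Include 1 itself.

Step 1: union(1, 5) -> merged; set of 1 now {1, 5}
Step 2: union(5, 8) -> merged; set of 5 now {1, 5, 8}
Step 3: union(8, 10) -> merged; set of 8 now {1, 5, 8, 10}
Step 4: union(9, 7) -> merged; set of 9 now {7, 9}
Step 5: union(0, 9) -> merged; set of 0 now {0, 7, 9}
Step 6: union(12, 1) -> merged; set of 12 now {1, 5, 8, 10, 12}
Step 7: find(9) -> no change; set of 9 is {0, 7, 9}
Step 8: union(3, 1) -> merged; set of 3 now {1, 3, 5, 8, 10, 12}
Step 9: union(7, 10) -> merged; set of 7 now {0, 1, 3, 5, 7, 8, 9, 10, 12}
Step 10: union(7, 8) -> already same set; set of 7 now {0, 1, 3, 5, 7, 8, 9, 10, 12}
Step 11: find(9) -> no change; set of 9 is {0, 1, 3, 5, 7, 8, 9, 10, 12}
Step 12: union(9, 5) -> already same set; set of 9 now {0, 1, 3, 5, 7, 8, 9, 10, 12}
Step 13: find(3) -> no change; set of 3 is {0, 1, 3, 5, 7, 8, 9, 10, 12}
Step 14: union(4, 8) -> merged; set of 4 now {0, 1, 3, 4, 5, 7, 8, 9, 10, 12}
Step 15: union(3, 1) -> already same set; set of 3 now {0, 1, 3, 4, 5, 7, 8, 9, 10, 12}
Step 16: union(11, 12) -> merged; set of 11 now {0, 1, 3, 4, 5, 7, 8, 9, 10, 11, 12}
Step 17: union(1, 8) -> already same set; set of 1 now {0, 1, 3, 4, 5, 7, 8, 9, 10, 11, 12}
Step 18: union(2, 3) -> merged; set of 2 now {0, 1, 2, 3, 4, 5, 7, 8, 9, 10, 11, 12}
Step 19: find(0) -> no change; set of 0 is {0, 1, 2, 3, 4, 5, 7, 8, 9, 10, 11, 12}
Step 20: find(12) -> no change; set of 12 is {0, 1, 2, 3, 4, 5, 7, 8, 9, 10, 11, 12}
Step 21: find(9) -> no change; set of 9 is {0, 1, 2, 3, 4, 5, 7, 8, 9, 10, 11, 12}
Step 22: find(0) -> no change; set of 0 is {0, 1, 2, 3, 4, 5, 7, 8, 9, 10, 11, 12}
Step 23: find(10) -> no change; set of 10 is {0, 1, 2, 3, 4, 5, 7, 8, 9, 10, 11, 12}
Step 24: union(9, 8) -> already same set; set of 9 now {0, 1, 2, 3, 4, 5, 7, 8, 9, 10, 11, 12}
Step 25: union(0, 5) -> already same set; set of 0 now {0, 1, 2, 3, 4, 5, 7, 8, 9, 10, 11, 12}
Step 26: find(9) -> no change; set of 9 is {0, 1, 2, 3, 4, 5, 7, 8, 9, 10, 11, 12}
Step 27: union(8, 12) -> already same set; set of 8 now {0, 1, 2, 3, 4, 5, 7, 8, 9, 10, 11, 12}
Step 28: union(12, 7) -> already same set; set of 12 now {0, 1, 2, 3, 4, 5, 7, 8, 9, 10, 11, 12}
Component of 1: {0, 1, 2, 3, 4, 5, 7, 8, 9, 10, 11, 12}

Answer: 0, 1, 2, 3, 4, 5, 7, 8, 9, 10, 11, 12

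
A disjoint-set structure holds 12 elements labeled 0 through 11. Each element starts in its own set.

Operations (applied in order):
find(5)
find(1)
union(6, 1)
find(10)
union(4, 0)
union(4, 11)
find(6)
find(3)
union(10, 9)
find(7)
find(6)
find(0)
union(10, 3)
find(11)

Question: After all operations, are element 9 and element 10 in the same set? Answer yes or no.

Step 1: find(5) -> no change; set of 5 is {5}
Step 2: find(1) -> no change; set of 1 is {1}
Step 3: union(6, 1) -> merged; set of 6 now {1, 6}
Step 4: find(10) -> no change; set of 10 is {10}
Step 5: union(4, 0) -> merged; set of 4 now {0, 4}
Step 6: union(4, 11) -> merged; set of 4 now {0, 4, 11}
Step 7: find(6) -> no change; set of 6 is {1, 6}
Step 8: find(3) -> no change; set of 3 is {3}
Step 9: union(10, 9) -> merged; set of 10 now {9, 10}
Step 10: find(7) -> no change; set of 7 is {7}
Step 11: find(6) -> no change; set of 6 is {1, 6}
Step 12: find(0) -> no change; set of 0 is {0, 4, 11}
Step 13: union(10, 3) -> merged; set of 10 now {3, 9, 10}
Step 14: find(11) -> no change; set of 11 is {0, 4, 11}
Set of 9: {3, 9, 10}; 10 is a member.

Answer: yes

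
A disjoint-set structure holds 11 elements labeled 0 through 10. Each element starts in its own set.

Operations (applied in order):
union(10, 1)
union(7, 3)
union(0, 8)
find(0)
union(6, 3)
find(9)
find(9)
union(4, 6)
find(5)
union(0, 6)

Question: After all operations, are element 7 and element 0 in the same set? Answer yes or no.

Step 1: union(10, 1) -> merged; set of 10 now {1, 10}
Step 2: union(7, 3) -> merged; set of 7 now {3, 7}
Step 3: union(0, 8) -> merged; set of 0 now {0, 8}
Step 4: find(0) -> no change; set of 0 is {0, 8}
Step 5: union(6, 3) -> merged; set of 6 now {3, 6, 7}
Step 6: find(9) -> no change; set of 9 is {9}
Step 7: find(9) -> no change; set of 9 is {9}
Step 8: union(4, 6) -> merged; set of 4 now {3, 4, 6, 7}
Step 9: find(5) -> no change; set of 5 is {5}
Step 10: union(0, 6) -> merged; set of 0 now {0, 3, 4, 6, 7, 8}
Set of 7: {0, 3, 4, 6, 7, 8}; 0 is a member.

Answer: yes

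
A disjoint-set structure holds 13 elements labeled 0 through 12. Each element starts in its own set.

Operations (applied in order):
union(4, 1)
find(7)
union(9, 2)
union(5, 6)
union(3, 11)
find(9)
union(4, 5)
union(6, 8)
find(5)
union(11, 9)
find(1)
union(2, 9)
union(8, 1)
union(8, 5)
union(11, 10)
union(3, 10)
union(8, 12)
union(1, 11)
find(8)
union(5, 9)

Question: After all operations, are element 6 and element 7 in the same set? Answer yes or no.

Step 1: union(4, 1) -> merged; set of 4 now {1, 4}
Step 2: find(7) -> no change; set of 7 is {7}
Step 3: union(9, 2) -> merged; set of 9 now {2, 9}
Step 4: union(5, 6) -> merged; set of 5 now {5, 6}
Step 5: union(3, 11) -> merged; set of 3 now {3, 11}
Step 6: find(9) -> no change; set of 9 is {2, 9}
Step 7: union(4, 5) -> merged; set of 4 now {1, 4, 5, 6}
Step 8: union(6, 8) -> merged; set of 6 now {1, 4, 5, 6, 8}
Step 9: find(5) -> no change; set of 5 is {1, 4, 5, 6, 8}
Step 10: union(11, 9) -> merged; set of 11 now {2, 3, 9, 11}
Step 11: find(1) -> no change; set of 1 is {1, 4, 5, 6, 8}
Step 12: union(2, 9) -> already same set; set of 2 now {2, 3, 9, 11}
Step 13: union(8, 1) -> already same set; set of 8 now {1, 4, 5, 6, 8}
Step 14: union(8, 5) -> already same set; set of 8 now {1, 4, 5, 6, 8}
Step 15: union(11, 10) -> merged; set of 11 now {2, 3, 9, 10, 11}
Step 16: union(3, 10) -> already same set; set of 3 now {2, 3, 9, 10, 11}
Step 17: union(8, 12) -> merged; set of 8 now {1, 4, 5, 6, 8, 12}
Step 18: union(1, 11) -> merged; set of 1 now {1, 2, 3, 4, 5, 6, 8, 9, 10, 11, 12}
Step 19: find(8) -> no change; set of 8 is {1, 2, 3, 4, 5, 6, 8, 9, 10, 11, 12}
Step 20: union(5, 9) -> already same set; set of 5 now {1, 2, 3, 4, 5, 6, 8, 9, 10, 11, 12}
Set of 6: {1, 2, 3, 4, 5, 6, 8, 9, 10, 11, 12}; 7 is not a member.

Answer: no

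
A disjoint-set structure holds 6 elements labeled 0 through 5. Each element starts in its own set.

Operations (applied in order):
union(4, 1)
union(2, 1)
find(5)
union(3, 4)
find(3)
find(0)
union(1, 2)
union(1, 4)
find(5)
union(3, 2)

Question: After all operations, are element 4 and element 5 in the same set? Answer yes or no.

Step 1: union(4, 1) -> merged; set of 4 now {1, 4}
Step 2: union(2, 1) -> merged; set of 2 now {1, 2, 4}
Step 3: find(5) -> no change; set of 5 is {5}
Step 4: union(3, 4) -> merged; set of 3 now {1, 2, 3, 4}
Step 5: find(3) -> no change; set of 3 is {1, 2, 3, 4}
Step 6: find(0) -> no change; set of 0 is {0}
Step 7: union(1, 2) -> already same set; set of 1 now {1, 2, 3, 4}
Step 8: union(1, 4) -> already same set; set of 1 now {1, 2, 3, 4}
Step 9: find(5) -> no change; set of 5 is {5}
Step 10: union(3, 2) -> already same set; set of 3 now {1, 2, 3, 4}
Set of 4: {1, 2, 3, 4}; 5 is not a member.

Answer: no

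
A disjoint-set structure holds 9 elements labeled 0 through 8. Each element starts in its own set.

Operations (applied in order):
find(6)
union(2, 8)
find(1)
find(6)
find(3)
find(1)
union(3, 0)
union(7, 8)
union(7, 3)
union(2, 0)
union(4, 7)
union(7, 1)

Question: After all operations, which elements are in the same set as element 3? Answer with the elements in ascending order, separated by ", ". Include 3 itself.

Answer: 0, 1, 2, 3, 4, 7, 8

Derivation:
Step 1: find(6) -> no change; set of 6 is {6}
Step 2: union(2, 8) -> merged; set of 2 now {2, 8}
Step 3: find(1) -> no change; set of 1 is {1}
Step 4: find(6) -> no change; set of 6 is {6}
Step 5: find(3) -> no change; set of 3 is {3}
Step 6: find(1) -> no change; set of 1 is {1}
Step 7: union(3, 0) -> merged; set of 3 now {0, 3}
Step 8: union(7, 8) -> merged; set of 7 now {2, 7, 8}
Step 9: union(7, 3) -> merged; set of 7 now {0, 2, 3, 7, 8}
Step 10: union(2, 0) -> already same set; set of 2 now {0, 2, 3, 7, 8}
Step 11: union(4, 7) -> merged; set of 4 now {0, 2, 3, 4, 7, 8}
Step 12: union(7, 1) -> merged; set of 7 now {0, 1, 2, 3, 4, 7, 8}
Component of 3: {0, 1, 2, 3, 4, 7, 8}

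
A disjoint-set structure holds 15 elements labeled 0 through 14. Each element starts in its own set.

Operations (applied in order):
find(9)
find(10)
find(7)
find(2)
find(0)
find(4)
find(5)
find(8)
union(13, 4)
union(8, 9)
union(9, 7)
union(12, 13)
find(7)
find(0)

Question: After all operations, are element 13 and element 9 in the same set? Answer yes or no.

Step 1: find(9) -> no change; set of 9 is {9}
Step 2: find(10) -> no change; set of 10 is {10}
Step 3: find(7) -> no change; set of 7 is {7}
Step 4: find(2) -> no change; set of 2 is {2}
Step 5: find(0) -> no change; set of 0 is {0}
Step 6: find(4) -> no change; set of 4 is {4}
Step 7: find(5) -> no change; set of 5 is {5}
Step 8: find(8) -> no change; set of 8 is {8}
Step 9: union(13, 4) -> merged; set of 13 now {4, 13}
Step 10: union(8, 9) -> merged; set of 8 now {8, 9}
Step 11: union(9, 7) -> merged; set of 9 now {7, 8, 9}
Step 12: union(12, 13) -> merged; set of 12 now {4, 12, 13}
Step 13: find(7) -> no change; set of 7 is {7, 8, 9}
Step 14: find(0) -> no change; set of 0 is {0}
Set of 13: {4, 12, 13}; 9 is not a member.

Answer: no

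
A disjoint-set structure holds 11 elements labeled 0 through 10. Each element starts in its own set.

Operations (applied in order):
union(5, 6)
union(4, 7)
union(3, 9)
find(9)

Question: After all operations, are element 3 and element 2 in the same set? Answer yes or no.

Answer: no

Derivation:
Step 1: union(5, 6) -> merged; set of 5 now {5, 6}
Step 2: union(4, 7) -> merged; set of 4 now {4, 7}
Step 3: union(3, 9) -> merged; set of 3 now {3, 9}
Step 4: find(9) -> no change; set of 9 is {3, 9}
Set of 3: {3, 9}; 2 is not a member.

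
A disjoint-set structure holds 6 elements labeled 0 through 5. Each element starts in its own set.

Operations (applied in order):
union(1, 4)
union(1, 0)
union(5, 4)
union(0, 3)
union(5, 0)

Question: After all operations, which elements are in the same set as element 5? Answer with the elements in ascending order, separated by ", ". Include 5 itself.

Step 1: union(1, 4) -> merged; set of 1 now {1, 4}
Step 2: union(1, 0) -> merged; set of 1 now {0, 1, 4}
Step 3: union(5, 4) -> merged; set of 5 now {0, 1, 4, 5}
Step 4: union(0, 3) -> merged; set of 0 now {0, 1, 3, 4, 5}
Step 5: union(5, 0) -> already same set; set of 5 now {0, 1, 3, 4, 5}
Component of 5: {0, 1, 3, 4, 5}

Answer: 0, 1, 3, 4, 5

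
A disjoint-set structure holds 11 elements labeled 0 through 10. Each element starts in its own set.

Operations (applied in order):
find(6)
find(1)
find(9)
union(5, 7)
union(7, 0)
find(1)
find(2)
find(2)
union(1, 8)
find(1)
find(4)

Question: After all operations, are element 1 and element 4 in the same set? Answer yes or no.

Step 1: find(6) -> no change; set of 6 is {6}
Step 2: find(1) -> no change; set of 1 is {1}
Step 3: find(9) -> no change; set of 9 is {9}
Step 4: union(5, 7) -> merged; set of 5 now {5, 7}
Step 5: union(7, 0) -> merged; set of 7 now {0, 5, 7}
Step 6: find(1) -> no change; set of 1 is {1}
Step 7: find(2) -> no change; set of 2 is {2}
Step 8: find(2) -> no change; set of 2 is {2}
Step 9: union(1, 8) -> merged; set of 1 now {1, 8}
Step 10: find(1) -> no change; set of 1 is {1, 8}
Step 11: find(4) -> no change; set of 4 is {4}
Set of 1: {1, 8}; 4 is not a member.

Answer: no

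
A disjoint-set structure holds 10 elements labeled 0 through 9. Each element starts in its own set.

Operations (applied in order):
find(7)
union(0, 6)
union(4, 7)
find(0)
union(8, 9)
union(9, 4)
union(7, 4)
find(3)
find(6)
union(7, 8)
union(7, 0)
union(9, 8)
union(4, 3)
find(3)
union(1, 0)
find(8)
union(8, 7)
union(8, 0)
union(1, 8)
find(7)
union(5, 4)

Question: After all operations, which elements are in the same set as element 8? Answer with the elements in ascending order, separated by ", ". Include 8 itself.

Answer: 0, 1, 3, 4, 5, 6, 7, 8, 9

Derivation:
Step 1: find(7) -> no change; set of 7 is {7}
Step 2: union(0, 6) -> merged; set of 0 now {0, 6}
Step 3: union(4, 7) -> merged; set of 4 now {4, 7}
Step 4: find(0) -> no change; set of 0 is {0, 6}
Step 5: union(8, 9) -> merged; set of 8 now {8, 9}
Step 6: union(9, 4) -> merged; set of 9 now {4, 7, 8, 9}
Step 7: union(7, 4) -> already same set; set of 7 now {4, 7, 8, 9}
Step 8: find(3) -> no change; set of 3 is {3}
Step 9: find(6) -> no change; set of 6 is {0, 6}
Step 10: union(7, 8) -> already same set; set of 7 now {4, 7, 8, 9}
Step 11: union(7, 0) -> merged; set of 7 now {0, 4, 6, 7, 8, 9}
Step 12: union(9, 8) -> already same set; set of 9 now {0, 4, 6, 7, 8, 9}
Step 13: union(4, 3) -> merged; set of 4 now {0, 3, 4, 6, 7, 8, 9}
Step 14: find(3) -> no change; set of 3 is {0, 3, 4, 6, 7, 8, 9}
Step 15: union(1, 0) -> merged; set of 1 now {0, 1, 3, 4, 6, 7, 8, 9}
Step 16: find(8) -> no change; set of 8 is {0, 1, 3, 4, 6, 7, 8, 9}
Step 17: union(8, 7) -> already same set; set of 8 now {0, 1, 3, 4, 6, 7, 8, 9}
Step 18: union(8, 0) -> already same set; set of 8 now {0, 1, 3, 4, 6, 7, 8, 9}
Step 19: union(1, 8) -> already same set; set of 1 now {0, 1, 3, 4, 6, 7, 8, 9}
Step 20: find(7) -> no change; set of 7 is {0, 1, 3, 4, 6, 7, 8, 9}
Step 21: union(5, 4) -> merged; set of 5 now {0, 1, 3, 4, 5, 6, 7, 8, 9}
Component of 8: {0, 1, 3, 4, 5, 6, 7, 8, 9}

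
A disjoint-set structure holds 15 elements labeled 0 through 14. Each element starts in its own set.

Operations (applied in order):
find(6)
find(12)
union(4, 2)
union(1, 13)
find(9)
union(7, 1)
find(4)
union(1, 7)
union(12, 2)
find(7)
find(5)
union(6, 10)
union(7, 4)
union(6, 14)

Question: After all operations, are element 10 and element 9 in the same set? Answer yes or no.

Step 1: find(6) -> no change; set of 6 is {6}
Step 2: find(12) -> no change; set of 12 is {12}
Step 3: union(4, 2) -> merged; set of 4 now {2, 4}
Step 4: union(1, 13) -> merged; set of 1 now {1, 13}
Step 5: find(9) -> no change; set of 9 is {9}
Step 6: union(7, 1) -> merged; set of 7 now {1, 7, 13}
Step 7: find(4) -> no change; set of 4 is {2, 4}
Step 8: union(1, 7) -> already same set; set of 1 now {1, 7, 13}
Step 9: union(12, 2) -> merged; set of 12 now {2, 4, 12}
Step 10: find(7) -> no change; set of 7 is {1, 7, 13}
Step 11: find(5) -> no change; set of 5 is {5}
Step 12: union(6, 10) -> merged; set of 6 now {6, 10}
Step 13: union(7, 4) -> merged; set of 7 now {1, 2, 4, 7, 12, 13}
Step 14: union(6, 14) -> merged; set of 6 now {6, 10, 14}
Set of 10: {6, 10, 14}; 9 is not a member.

Answer: no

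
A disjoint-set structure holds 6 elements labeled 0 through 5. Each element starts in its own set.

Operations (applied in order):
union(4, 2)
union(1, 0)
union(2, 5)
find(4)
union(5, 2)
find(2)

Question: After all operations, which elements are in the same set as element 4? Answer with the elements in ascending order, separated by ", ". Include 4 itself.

Step 1: union(4, 2) -> merged; set of 4 now {2, 4}
Step 2: union(1, 0) -> merged; set of 1 now {0, 1}
Step 3: union(2, 5) -> merged; set of 2 now {2, 4, 5}
Step 4: find(4) -> no change; set of 4 is {2, 4, 5}
Step 5: union(5, 2) -> already same set; set of 5 now {2, 4, 5}
Step 6: find(2) -> no change; set of 2 is {2, 4, 5}
Component of 4: {2, 4, 5}

Answer: 2, 4, 5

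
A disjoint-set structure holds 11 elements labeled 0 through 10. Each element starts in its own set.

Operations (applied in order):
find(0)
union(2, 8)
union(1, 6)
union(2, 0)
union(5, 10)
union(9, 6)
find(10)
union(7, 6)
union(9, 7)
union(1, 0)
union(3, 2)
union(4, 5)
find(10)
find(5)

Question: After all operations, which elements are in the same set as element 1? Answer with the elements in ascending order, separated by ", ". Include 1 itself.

Answer: 0, 1, 2, 3, 6, 7, 8, 9

Derivation:
Step 1: find(0) -> no change; set of 0 is {0}
Step 2: union(2, 8) -> merged; set of 2 now {2, 8}
Step 3: union(1, 6) -> merged; set of 1 now {1, 6}
Step 4: union(2, 0) -> merged; set of 2 now {0, 2, 8}
Step 5: union(5, 10) -> merged; set of 5 now {5, 10}
Step 6: union(9, 6) -> merged; set of 9 now {1, 6, 9}
Step 7: find(10) -> no change; set of 10 is {5, 10}
Step 8: union(7, 6) -> merged; set of 7 now {1, 6, 7, 9}
Step 9: union(9, 7) -> already same set; set of 9 now {1, 6, 7, 9}
Step 10: union(1, 0) -> merged; set of 1 now {0, 1, 2, 6, 7, 8, 9}
Step 11: union(3, 2) -> merged; set of 3 now {0, 1, 2, 3, 6, 7, 8, 9}
Step 12: union(4, 5) -> merged; set of 4 now {4, 5, 10}
Step 13: find(10) -> no change; set of 10 is {4, 5, 10}
Step 14: find(5) -> no change; set of 5 is {4, 5, 10}
Component of 1: {0, 1, 2, 3, 6, 7, 8, 9}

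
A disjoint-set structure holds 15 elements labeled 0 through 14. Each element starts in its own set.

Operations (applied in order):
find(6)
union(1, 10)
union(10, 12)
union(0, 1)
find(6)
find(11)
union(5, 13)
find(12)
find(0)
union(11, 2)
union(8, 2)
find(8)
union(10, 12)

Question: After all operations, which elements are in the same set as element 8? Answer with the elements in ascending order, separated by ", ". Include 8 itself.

Answer: 2, 8, 11

Derivation:
Step 1: find(6) -> no change; set of 6 is {6}
Step 2: union(1, 10) -> merged; set of 1 now {1, 10}
Step 3: union(10, 12) -> merged; set of 10 now {1, 10, 12}
Step 4: union(0, 1) -> merged; set of 0 now {0, 1, 10, 12}
Step 5: find(6) -> no change; set of 6 is {6}
Step 6: find(11) -> no change; set of 11 is {11}
Step 7: union(5, 13) -> merged; set of 5 now {5, 13}
Step 8: find(12) -> no change; set of 12 is {0, 1, 10, 12}
Step 9: find(0) -> no change; set of 0 is {0, 1, 10, 12}
Step 10: union(11, 2) -> merged; set of 11 now {2, 11}
Step 11: union(8, 2) -> merged; set of 8 now {2, 8, 11}
Step 12: find(8) -> no change; set of 8 is {2, 8, 11}
Step 13: union(10, 12) -> already same set; set of 10 now {0, 1, 10, 12}
Component of 8: {2, 8, 11}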